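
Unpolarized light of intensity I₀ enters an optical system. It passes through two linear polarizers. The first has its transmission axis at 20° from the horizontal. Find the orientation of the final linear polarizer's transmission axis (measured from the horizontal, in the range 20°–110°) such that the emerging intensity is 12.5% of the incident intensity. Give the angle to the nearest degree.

Unpolarized light through the first polarizer → I₁ = ½ I₀, now polarized at 20°.
Need I₂/I₀ = 0.125, so cos²(θ − 20°) = 0.125 / 0.5 = 0.25.
θ − 20° = arccos(√0.25) = 60.0°, giving θ ≈ 20 + 60.0 = 80.0°.

θ ≈ 80°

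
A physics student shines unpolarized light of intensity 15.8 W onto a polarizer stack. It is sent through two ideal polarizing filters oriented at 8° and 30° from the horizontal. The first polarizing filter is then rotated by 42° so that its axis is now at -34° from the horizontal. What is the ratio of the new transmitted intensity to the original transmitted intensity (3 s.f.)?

I_new/I_old ≈ 0.224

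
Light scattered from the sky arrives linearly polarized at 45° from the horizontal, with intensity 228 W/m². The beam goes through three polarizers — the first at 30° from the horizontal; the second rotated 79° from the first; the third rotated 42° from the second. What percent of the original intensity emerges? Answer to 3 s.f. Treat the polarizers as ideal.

≈ 1.88%

I₁ = 228 W/m² · cos²(15°) = 212.7 W/m².
I₂ = I₁ · cos²(79°) = 212.7 · 0.03641 = 7.745 W/m².
I₃ = I₂ · cos²(42°) = 7.745 · 0.5523 = 4.277 W/m².
That is 1.876% of the incident intensity.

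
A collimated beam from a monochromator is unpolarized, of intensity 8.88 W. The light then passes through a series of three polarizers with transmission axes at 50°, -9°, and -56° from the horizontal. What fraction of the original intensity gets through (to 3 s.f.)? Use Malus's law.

I/I₀ ≈ 0.0617

Unpolarized light through the first polarizer → I₁ = 8.88 W/2 = 4.44 W, polarized at 50°.
I₂ = I₁ · cos²(59°) = 4.44 · 0.2653 = 1.178 W.
I₃ = I₂ · cos²(47°) = 1.178 · 0.4651 = 0.5478 W.
Transmitted fraction = 0.06169.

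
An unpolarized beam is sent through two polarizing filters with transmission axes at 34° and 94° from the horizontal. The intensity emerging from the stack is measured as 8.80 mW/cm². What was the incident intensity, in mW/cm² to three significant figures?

Unpolarized light through the first polarizer → I₁ = ½ I₀, now polarized at 34°.
I₂ = I₁ cos²(94° − 34°) = 0.5 I₀ · cos²(60°) = 0.125 I₀.
So 8.80 mW/cm² = 0.125 I₀, giving I₀ = 8.80/0.125 = 70.4 mW/cm².

I₀ ≈ 70.4 mW/cm²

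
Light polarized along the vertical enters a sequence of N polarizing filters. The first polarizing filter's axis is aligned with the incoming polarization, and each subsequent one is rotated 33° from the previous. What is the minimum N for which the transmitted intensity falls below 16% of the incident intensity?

N = 7

First polarizer is aligned with the polarization: full transmission.
Each further stage multiplies by cos²(33°) = 0.7034.
After N polarizers: T = 0.7034^(N−1). Require T < 0.16 ⇒ N−1 > ln(0.16)/ln(0.7034) = 5.21, so N−1 ≥ 6 and N = 7.
Check: N=7 gives T = 0.1211 < 0.16; N=6 gives T = 0.1722.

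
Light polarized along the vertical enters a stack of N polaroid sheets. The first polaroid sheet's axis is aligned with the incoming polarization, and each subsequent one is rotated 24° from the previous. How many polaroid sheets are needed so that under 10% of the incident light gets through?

First polarizer is aligned with the polarization: full transmission.
Each further stage multiplies by cos²(24°) = 0.8346.
After N polarizers: T = 0.8346^(N−1). Require T < 0.10 ⇒ N−1 > ln(0.10)/ln(0.8346) = 12.73, so N−1 ≥ 13 and N = 14.
Check: N=14 gives T = 0.09528 < 0.10; N=13 gives T = 0.1142.

N = 14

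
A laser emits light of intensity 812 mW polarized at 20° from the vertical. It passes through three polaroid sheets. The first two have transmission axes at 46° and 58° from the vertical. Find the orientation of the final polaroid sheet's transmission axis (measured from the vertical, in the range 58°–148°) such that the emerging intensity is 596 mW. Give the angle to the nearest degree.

I₁ = I₀ cos²(46° − 20°) = I₀ cos²(26°) = 0.8078 I₀.
I₂ = I₁ cos²(58° − 46°) = 0.8078 I₀ · cos²(12°) = 0.7729 I₀.
Target fraction: 596 / 812 mW = 0.734 of I₀.
Need I₃/I₀ = 0.734, so cos²(θ − 58°) = 0.734 / 0.7729 = 0.9496.
θ − 58° = arccos(√0.9496) = 13.0°, giving θ ≈ 58 + 13.0 = 71.0°.

θ ≈ 71°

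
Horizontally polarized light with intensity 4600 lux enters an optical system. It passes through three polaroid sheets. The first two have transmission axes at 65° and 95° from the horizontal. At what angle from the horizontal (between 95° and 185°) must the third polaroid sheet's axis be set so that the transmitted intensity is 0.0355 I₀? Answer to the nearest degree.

θ ≈ 154°

I₁ = I₀ cos²(65° − 0°) = I₀ cos²(65°) = 0.1786 I₀.
I₂ = I₁ cos²(95° − 65°) = 0.1786 I₀ · cos²(30°) = 0.134 I₀.
Need I₃/I₀ = 0.0355, so cos²(θ − 95°) = 0.0355 / 0.134 = 0.265.
θ − 95° = arccos(√0.265) = 59.0°, giving θ ≈ 95 + 59.0 = 154.0°.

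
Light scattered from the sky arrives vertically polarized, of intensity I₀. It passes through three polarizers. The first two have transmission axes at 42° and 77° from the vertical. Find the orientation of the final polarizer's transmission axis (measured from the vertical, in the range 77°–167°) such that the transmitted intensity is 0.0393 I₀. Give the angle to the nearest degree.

I₁ = I₀ cos²(42° − 0°) = I₀ cos²(42°) = 0.5523 I₀.
I₂ = I₁ cos²(77° − 42°) = 0.5523 I₀ · cos²(35°) = 0.3706 I₀.
Need I₃/I₀ = 0.0393, so cos²(θ − 77°) = 0.0393 / 0.3706 = 0.1061.
θ − 77° = arccos(√0.1061) = 71.0°, giving θ ≈ 77 + 71.0 = 148.0°.

θ ≈ 148°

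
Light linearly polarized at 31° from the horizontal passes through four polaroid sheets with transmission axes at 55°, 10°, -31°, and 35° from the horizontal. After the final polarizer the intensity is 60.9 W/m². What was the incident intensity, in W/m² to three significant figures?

I₀ ≈ 1550 W/m²

By Malus's law, I₁ = I₀ cos²(55° − 31°) = I₀ cos²(24°) = 0.8346 I₀.
I₂ = I₁ cos²(10° − 55°) = 0.8346 I₀ · cos²(45°) = 0.4173 I₀.
I₃ = I₂ cos²(-31° − 10°) = 0.4173 I₀ · cos²(41°) = 0.2377 I₀.
I₄ = I₃ cos²(35° + 31°) = 0.2377 I₀ · cos²(66°) = 0.03932 I₀.
So 60.9 W/m² = 0.03932 I₀, giving I₀ = 60.9/0.03932 = 1549 W/m².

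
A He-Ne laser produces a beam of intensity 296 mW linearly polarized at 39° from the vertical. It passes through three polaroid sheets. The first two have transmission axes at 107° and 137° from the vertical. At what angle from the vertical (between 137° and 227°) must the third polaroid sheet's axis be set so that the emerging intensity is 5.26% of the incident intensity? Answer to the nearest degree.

θ ≈ 182°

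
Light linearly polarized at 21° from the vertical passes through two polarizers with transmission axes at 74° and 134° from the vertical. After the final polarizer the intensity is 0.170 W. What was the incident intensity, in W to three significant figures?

I₀ ≈ 1.88 W

By Malus's law, I₁ = I₀ cos²(74° − 21°) = I₀ cos²(53°) = 0.3622 I₀.
I₂ = I₁ cos²(134° − 74°) = 0.3622 I₀ · cos²(60°) = 0.09055 I₀.
So 0.170 W = 0.09055 I₀, giving I₀ = 0.170/0.09055 = 1.878 W.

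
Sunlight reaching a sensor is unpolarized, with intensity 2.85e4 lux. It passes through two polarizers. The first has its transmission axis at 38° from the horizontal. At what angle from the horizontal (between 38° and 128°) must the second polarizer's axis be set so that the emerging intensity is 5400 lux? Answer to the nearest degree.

Unpolarized light through the first polarizer → I₁ = ½ I₀, now polarized at 38°.
Target fraction: 5400 / 2.85e4 lux = 0.1895 of I₀.
Need I₂/I₀ = 0.1895, so cos²(θ − 38°) = 0.1895 / 0.5 = 0.3789.
θ − 38° = arccos(√0.3789) = 52.0°, giving θ ≈ 38 + 52.0 = 90.0°.

θ ≈ 90°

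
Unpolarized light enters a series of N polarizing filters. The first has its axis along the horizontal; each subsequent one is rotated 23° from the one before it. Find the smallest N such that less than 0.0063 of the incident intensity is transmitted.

N = 28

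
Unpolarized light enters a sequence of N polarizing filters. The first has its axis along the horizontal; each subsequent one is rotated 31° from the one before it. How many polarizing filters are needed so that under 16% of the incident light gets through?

N = 5

First polarizer halves the unpolarized light: factor 1/2.
Each further stage multiplies by cos²(31°) = 0.7347.
After N polarizers: T = 0.5·0.7347^(N−1). Require T < 0.16 ⇒ N−1 > ln(0.16/0.5)/ln(0.7347) = 3.70, so N−1 ≥ 4 and N = 5.
Check: N=5 gives T = 0.1457 < 0.16; N=4 gives T = 0.1983.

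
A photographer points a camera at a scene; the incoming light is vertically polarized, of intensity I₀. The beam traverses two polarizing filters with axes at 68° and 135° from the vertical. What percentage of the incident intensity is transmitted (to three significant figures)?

≈ 2.14%

By Malus's law, I₁ = I₀ cos²(68° − 0°) = I₀ cos²(68°) = 0.1403 I₀.
I₂ = I₁ cos²(135° − 68°) = 0.1403 I₀ · cos²(67°) = 0.02142 I₀.
That is 2.142% of the incident intensity.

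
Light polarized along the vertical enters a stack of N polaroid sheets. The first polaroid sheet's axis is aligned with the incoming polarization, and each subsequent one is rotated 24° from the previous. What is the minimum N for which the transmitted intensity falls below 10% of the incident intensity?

N = 14

First polarizer is aligned with the polarization: full transmission.
Each further stage multiplies by cos²(24°) = 0.8346.
After N polarizers: T = 0.8346^(N−1). Require T < 0.10 ⇒ N−1 > ln(0.10)/ln(0.8346) = 12.73, so N−1 ≥ 13 and N = 14.
Check: N=14 gives T = 0.09528 < 0.10; N=13 gives T = 0.1142.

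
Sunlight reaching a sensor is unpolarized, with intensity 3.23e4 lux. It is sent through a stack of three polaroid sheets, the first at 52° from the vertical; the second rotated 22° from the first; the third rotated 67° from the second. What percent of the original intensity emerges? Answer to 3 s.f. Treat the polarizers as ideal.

≈ 6.56%

Unpolarized light through the first polarizer → I₁ = 3.23e4 lux/2 = 1.615e+04 lux, polarized at 52°.
I₂ = I₁ · cos²(22°) = 1.615e+04 · 0.8597 = 1.388e+04 lux.
I₃ = I₂ · cos²(67°) = 1.388e+04 · 0.1527 = 2120 lux.
That is 6.562% of the incident intensity.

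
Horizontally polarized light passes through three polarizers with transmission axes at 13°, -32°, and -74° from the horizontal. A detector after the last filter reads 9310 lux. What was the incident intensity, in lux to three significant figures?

I₀ ≈ 3.55e4 lux

By Malus's law, I₁ = I₀ cos²(13° − 0°) = I₀ cos²(13°) = 0.9494 I₀.
I₂ = I₁ cos²(-32° − 13°) = 0.9494 I₀ · cos²(45°) = 0.4747 I₀.
I₃ = I₂ cos²(-74° + 32°) = 0.4747 I₀ · cos²(42°) = 0.2622 I₀.
So 9310 lux = 0.2622 I₀, giving I₀ = 9310/0.2622 = 3.551e+04 lux.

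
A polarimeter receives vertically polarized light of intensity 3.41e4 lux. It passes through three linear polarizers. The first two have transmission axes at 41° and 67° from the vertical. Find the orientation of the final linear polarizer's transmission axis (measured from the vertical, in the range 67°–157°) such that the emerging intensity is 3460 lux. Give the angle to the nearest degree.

θ ≈ 129°

By Malus's law, I₁ = I₀ cos²(41° − 0°) = I₀ cos²(41°) = 0.5696 I₀.
I₂ = I₁ cos²(67° − 41°) = 0.5696 I₀ · cos²(26°) = 0.4601 I₀.
Target fraction: 3460 / 3.41e4 lux = 0.1015 of I₀.
Need I₃/I₀ = 0.1015, so cos²(θ − 67°) = 0.1015 / 0.4601 = 0.2205.
θ − 67° = arccos(√0.2205) = 62.0°, giving θ ≈ 67 + 62.0 = 129.0°.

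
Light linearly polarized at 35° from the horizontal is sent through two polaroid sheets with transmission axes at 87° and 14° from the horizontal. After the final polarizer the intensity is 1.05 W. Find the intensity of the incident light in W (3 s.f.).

I₀ ≈ 32.4 W

I₁ = I₀ cos²(87° − 35°) = I₀ cos²(52°) = 0.379 I₀.
I₂ = I₁ cos²(14° − 87°) = 0.379 I₀ · cos²(73°) = 0.0324 I₀.
So 1.05 W = 0.0324 I₀, giving I₀ = 1.05/0.0324 = 32.41 W.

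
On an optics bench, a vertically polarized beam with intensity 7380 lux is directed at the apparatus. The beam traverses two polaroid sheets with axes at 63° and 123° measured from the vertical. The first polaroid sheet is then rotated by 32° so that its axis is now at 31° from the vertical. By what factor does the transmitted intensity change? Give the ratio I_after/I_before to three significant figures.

Before rotation:
By Malus's law, I₁ = I₀ cos²(63° − 0°) = I₀ cos²(63°) = 0.2061 I₀.
I₂ = I₁ cos²(123° − 63°) = 0.2061 I₀ · cos²(60°) = 0.05153 I₀.
After rotation:
I₁ = I₀ cos²(31° − 0°) = I₀ cos²(31°) = 0.7347 I₀.
Angle between axes 1 and 2: 88°. I₂ = 0.7347 I₀ · cos²(88°) = 0.0008949 I₀.
Ratio = 0.0008949 / 0.05153 = 0.01737.

I_new/I_old ≈ 0.0174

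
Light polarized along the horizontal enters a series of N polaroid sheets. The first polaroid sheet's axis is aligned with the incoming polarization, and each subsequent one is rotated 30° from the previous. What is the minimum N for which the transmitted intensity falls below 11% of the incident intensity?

First polarizer is aligned with the polarization: full transmission.
Each further stage multiplies by cos²(30°) = 0.75.
After N polarizers: T = 0.75^(N−1). Require T < 0.11 ⇒ N−1 > ln(0.11)/ln(0.75) = 7.67, so N−1 ≥ 8 and N = 9.
Check: N=9 gives T = 0.1001 < 0.11; N=8 gives T = 0.1335.

N = 9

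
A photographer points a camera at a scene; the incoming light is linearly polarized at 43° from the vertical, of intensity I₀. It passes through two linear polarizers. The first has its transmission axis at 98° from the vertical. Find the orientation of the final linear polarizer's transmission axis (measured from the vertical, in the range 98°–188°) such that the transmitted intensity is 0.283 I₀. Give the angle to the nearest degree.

θ ≈ 120°

By Malus's law, I₁ = I₀ cos²(98° − 43°) = I₀ cos²(55°) = 0.329 I₀.
Need I₂/I₀ = 0.283, so cos²(θ − 98°) = 0.283 / 0.329 = 0.8602.
θ − 98° = arccos(√0.8602) = 22.0°, giving θ ≈ 98 + 22.0 = 120.0°.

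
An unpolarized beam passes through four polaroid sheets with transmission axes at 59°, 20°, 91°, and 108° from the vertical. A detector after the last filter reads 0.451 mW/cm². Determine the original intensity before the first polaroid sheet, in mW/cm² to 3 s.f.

I₀ ≈ 15.4 mW/cm²

Unpolarized light through the first polarizer → I₁ = ½ I₀, now polarized at 59°.
I₂ = I₁ cos²(20° − 59°) = 0.5 I₀ · cos²(39°) = 0.302 I₀.
I₃ = I₂ cos²(91° − 20°) = 0.302 I₀ · cos²(71°) = 0.03201 I₀.
I₄ = I₃ cos²(108° − 91°) = 0.03201 I₀ · cos²(17°) = 0.02927 I₀.
So 0.451 mW/cm² = 0.02927 I₀, giving I₀ = 0.451/0.02927 = 15.41 mW/cm².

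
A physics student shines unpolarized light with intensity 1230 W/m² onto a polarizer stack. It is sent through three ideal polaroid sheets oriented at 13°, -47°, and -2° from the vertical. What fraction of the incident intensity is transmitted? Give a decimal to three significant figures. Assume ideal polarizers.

I/I₀ ≈ 0.0625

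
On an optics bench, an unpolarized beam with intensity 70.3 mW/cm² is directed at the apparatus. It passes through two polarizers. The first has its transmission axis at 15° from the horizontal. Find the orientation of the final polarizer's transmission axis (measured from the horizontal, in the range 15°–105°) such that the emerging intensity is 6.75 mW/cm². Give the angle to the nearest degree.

θ ≈ 79°

Unpolarized light through the first polarizer → I₁ = ½ I₀, now polarized at 15°.
Target fraction: 6.75 / 70.3 mW/cm² = 0.09602 of I₀.
Need I₂/I₀ = 0.09602, so cos²(θ − 15°) = 0.09602 / 0.5 = 0.192.
θ − 15° = arccos(√0.192) = 64.0°, giving θ ≈ 15 + 64.0 = 79.0°.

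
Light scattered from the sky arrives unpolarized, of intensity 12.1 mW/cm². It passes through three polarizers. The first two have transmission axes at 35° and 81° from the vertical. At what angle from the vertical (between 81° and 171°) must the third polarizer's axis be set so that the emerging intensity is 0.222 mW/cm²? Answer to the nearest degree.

θ ≈ 155°

Unpolarized light through the first polarizer → I₁ = ½ I₀, now polarized at 35°.
I₂ = I₁ cos²(81° − 35°) = 0.5 I₀ · cos²(46°) = 0.2413 I₀.
Target fraction: 0.222 / 12.1 mW/cm² = 0.01835 of I₀.
Need I₃/I₀ = 0.01835, so cos²(θ − 81°) = 0.01835 / 0.2413 = 0.07604.
θ − 81° = arccos(√0.07604) = 74.0°, giving θ ≈ 81 + 74.0 = 155.0°.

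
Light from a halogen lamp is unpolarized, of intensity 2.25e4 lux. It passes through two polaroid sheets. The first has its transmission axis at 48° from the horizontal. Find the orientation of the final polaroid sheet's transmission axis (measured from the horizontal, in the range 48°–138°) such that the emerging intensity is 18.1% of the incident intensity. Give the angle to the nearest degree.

Unpolarized light through the first polarizer → I₁ = ½ I₀, now polarized at 48°.
Need I₂/I₀ = 0.181, so cos²(θ − 48°) = 0.181 / 0.5 = 0.362.
θ − 48° = arccos(√0.362) = 53.0°, giving θ ≈ 48 + 53.0 = 101.0°.

θ ≈ 101°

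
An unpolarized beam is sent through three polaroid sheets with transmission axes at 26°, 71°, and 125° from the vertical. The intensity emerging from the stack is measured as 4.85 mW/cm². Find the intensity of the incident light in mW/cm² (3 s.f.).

I₀ ≈ 56.2 mW/cm²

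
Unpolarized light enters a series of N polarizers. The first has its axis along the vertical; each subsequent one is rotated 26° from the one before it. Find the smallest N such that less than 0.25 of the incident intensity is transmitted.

N = 5

First polarizer halves the unpolarized light: factor 1/2.
Each further stage multiplies by cos²(26°) = 0.8078.
After N polarizers: T = 0.5·0.8078^(N−1). Require T < 0.25 ⇒ N−1 > ln(0.25/0.5)/ln(0.8078) = 3.25, so N−1 ≥ 4 and N = 5.
Check: N=5 gives T = 0.2129 < 0.25; N=4 gives T = 0.2636.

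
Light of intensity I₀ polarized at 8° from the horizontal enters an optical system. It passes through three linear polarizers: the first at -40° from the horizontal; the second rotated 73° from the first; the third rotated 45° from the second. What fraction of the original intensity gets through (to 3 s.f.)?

I₁ = I₀ cos²(-40° − 8°) = I₀ cos²(48°) = 0.4477 I₀.
I₂ = I₁ cos²(73°) = 0.4477 · 0.08548 I₀ = 0.03827 I₀.
I₃ = I₂ cos²(45°) = 0.03827 · 0.5 I₀ = 0.01914 I₀.
Transmitted fraction = 0.01914.

≈ 0.0191 I₀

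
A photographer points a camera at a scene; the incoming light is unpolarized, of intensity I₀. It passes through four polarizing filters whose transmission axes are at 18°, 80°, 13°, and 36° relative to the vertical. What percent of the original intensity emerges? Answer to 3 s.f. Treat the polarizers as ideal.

≈ 1.43%

Unpolarized light through the first polarizer → I₁ = ½ I₀, now polarized at 18°.
I₂ = I₁ cos²(80° − 18°) = 0.5 I₀ · cos²(62°) = 0.1102 I₀.
I₃ = I₂ cos²(13° − 80°) = 0.1102 I₀ · cos²(67°) = 0.01682 I₀.
I₄ = I₃ cos²(36° − 13°) = 0.01682 I₀ · cos²(23°) = 0.01426 I₀.
That is 1.426% of the incident intensity.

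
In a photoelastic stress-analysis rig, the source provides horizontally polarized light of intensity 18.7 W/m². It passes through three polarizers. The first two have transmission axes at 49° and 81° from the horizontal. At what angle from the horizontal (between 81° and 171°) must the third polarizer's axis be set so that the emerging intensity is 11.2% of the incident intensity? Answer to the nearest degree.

By Malus's law, I₁ = I₀ cos²(49° − 0°) = I₀ cos²(49°) = 0.4304 I₀.
I₂ = I₁ cos²(81° − 49°) = 0.4304 I₀ · cos²(32°) = 0.3095 I₀.
Need I₃/I₀ = 0.112, so cos²(θ − 81°) = 0.112 / 0.3095 = 0.3618.
θ − 81° = arccos(√0.3618) = 53.0°, giving θ ≈ 81 + 53.0 = 134.0°.

θ ≈ 134°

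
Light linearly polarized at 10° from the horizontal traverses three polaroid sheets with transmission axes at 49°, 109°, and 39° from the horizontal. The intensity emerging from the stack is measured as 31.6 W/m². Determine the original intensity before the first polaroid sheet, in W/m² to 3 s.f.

I₁ = I₀ cos²(49° − 10°) = I₀ cos²(39°) = 0.604 I₀.
I₂ = I₁ cos²(109° − 49°) = 0.604 I₀ · cos²(60°) = 0.151 I₀.
I₃ = I₂ cos²(39° − 109°) = 0.151 I₀ · cos²(70°) = 0.01766 I₀.
So 31.6 W/m² = 0.01766 I₀, giving I₀ = 31.6/0.01766 = 1789 W/m².

I₀ ≈ 1790 W/m²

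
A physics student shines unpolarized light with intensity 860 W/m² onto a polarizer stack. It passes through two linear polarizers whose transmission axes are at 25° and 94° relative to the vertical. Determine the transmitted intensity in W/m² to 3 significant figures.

Unpolarized light through the first polarizer → I₁ = 860 W/m²/2 = 430 W/m², polarized at 25°.
I₂ = I₁ · cos²(69°) = 430 · 0.1284 = 55.22 W/m².

I ≈ 55.2 W/m²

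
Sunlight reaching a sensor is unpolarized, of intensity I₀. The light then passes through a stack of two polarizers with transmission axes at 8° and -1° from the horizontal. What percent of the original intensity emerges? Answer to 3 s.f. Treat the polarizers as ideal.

≈ 48.8%

Unpolarized light through the first polarizer → I₁ = ½ I₀, now polarized at 8°.
I₂ = I₁ cos²(-1° − 8°) = 0.5 I₀ · cos²(9°) = 0.4878 I₀.
That is 48.78% of the incident intensity.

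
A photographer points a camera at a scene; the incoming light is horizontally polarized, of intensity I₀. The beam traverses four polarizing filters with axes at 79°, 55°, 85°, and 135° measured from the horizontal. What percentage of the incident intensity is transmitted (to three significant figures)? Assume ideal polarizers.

≈ 0.942%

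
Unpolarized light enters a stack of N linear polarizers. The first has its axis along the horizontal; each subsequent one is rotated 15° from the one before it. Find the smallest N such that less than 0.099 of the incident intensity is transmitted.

N = 25

First polarizer halves the unpolarized light: factor 1/2.
Each further stage multiplies by cos²(15°) = 0.933.
After N polarizers: T = 0.5·0.933^(N−1). Require T < 0.099 ⇒ N−1 > ln(0.099/0.5)/ln(0.933) = 23.36, so N−1 ≥ 24 and N = 25.
Check: N=25 gives T = 0.09468 < 0.099; N=24 gives T = 0.1015.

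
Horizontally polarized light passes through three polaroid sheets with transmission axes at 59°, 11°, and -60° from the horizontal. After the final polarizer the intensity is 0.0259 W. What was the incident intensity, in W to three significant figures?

I₀ ≈ 2.06 W

By Malus's law, I₁ = I₀ cos²(59° − 0°) = I₀ cos²(59°) = 0.2653 I₀.
I₂ = I₁ cos²(11° − 59°) = 0.2653 I₀ · cos²(48°) = 0.1188 I₀.
I₃ = I₂ cos²(-60° − 11°) = 0.1188 I₀ · cos²(71°) = 0.01259 I₀.
So 0.0259 W = 0.01259 I₀, giving I₀ = 0.0259/0.01259 = 2.057 W.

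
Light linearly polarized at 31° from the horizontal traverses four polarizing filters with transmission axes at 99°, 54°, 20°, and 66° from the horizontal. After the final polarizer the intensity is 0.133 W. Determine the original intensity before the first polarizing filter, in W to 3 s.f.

I₀ ≈ 5.72 W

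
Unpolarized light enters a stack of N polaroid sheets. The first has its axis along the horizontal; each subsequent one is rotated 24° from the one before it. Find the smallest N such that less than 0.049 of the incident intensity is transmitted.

First polarizer halves the unpolarized light: factor 1/2.
Each further stage multiplies by cos²(24°) = 0.8346.
After N polarizers: T = 0.5·0.8346^(N−1). Require T < 0.049 ⇒ N−1 > ln(0.049/0.5)/ln(0.8346) = 12.84, so N−1 ≥ 13 and N = 14.
Check: N=14 gives T = 0.04764 < 0.049; N=13 gives T = 0.05708.

N = 14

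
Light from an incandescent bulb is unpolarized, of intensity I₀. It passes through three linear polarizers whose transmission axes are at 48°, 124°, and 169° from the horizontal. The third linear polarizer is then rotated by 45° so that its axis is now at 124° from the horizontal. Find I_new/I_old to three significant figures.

I_new/I_old ≈ 2.00

Before rotation:
Unpolarized light through the first polarizer → I₁ = ½ I₀, now polarized at 48°.
I₂ = I₁ cos²(124° − 48°) = 0.5 I₀ · cos²(76°) = 0.02926 I₀.
I₃ = I₂ cos²(169° − 124°) = 0.02926 I₀ · cos²(45°) = 0.01463 I₀.
After rotation:
Unpolarized light through the first polarizer → I₁ = ½ I₀, now polarized at 48°.
I₂ = I₁ cos²(124° − 48°) = 0.5 I₀ · cos²(76°) = 0.02926 I₀.
I₃ = I₂ cos²(124° − 124°) = 0.02926 I₀ · cos²(0°) = 0.02926 I₀.
Ratio = 0.02926 / 0.01463 = 2.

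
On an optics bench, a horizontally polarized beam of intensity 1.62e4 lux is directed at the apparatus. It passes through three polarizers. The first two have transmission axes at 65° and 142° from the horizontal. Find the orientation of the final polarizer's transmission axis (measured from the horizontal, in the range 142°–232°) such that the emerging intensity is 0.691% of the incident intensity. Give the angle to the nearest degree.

By Malus's law, I₁ = I₀ cos²(65° − 0°) = I₀ cos²(65°) = 0.1786 I₀.
I₂ = I₁ cos²(142° − 65°) = 0.1786 I₀ · cos²(77°) = 0.009038 I₀.
Need I₃/I₀ = 0.00691, so cos²(θ − 142°) = 0.00691 / 0.009038 = 0.7645.
θ − 142° = arccos(√0.7645) = 29.0°, giving θ ≈ 142 + 29.0 = 171.0°.

θ ≈ 171°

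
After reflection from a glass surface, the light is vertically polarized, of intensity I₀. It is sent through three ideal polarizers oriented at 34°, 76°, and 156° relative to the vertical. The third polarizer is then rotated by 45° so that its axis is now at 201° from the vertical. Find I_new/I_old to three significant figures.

I_new/I_old ≈ 10.9

Before rotation:
I₁ = I₀ cos²(34° − 0°) = I₀ cos²(34°) = 0.6873 I₀.
I₂ = I₁ cos²(76° − 34°) = 0.6873 I₀ · cos²(42°) = 0.3796 I₀.
I₃ = I₂ cos²(156° − 76°) = 0.3796 I₀ · cos²(80°) = 0.01145 I₀.
After rotation:
I₁ = I₀ cos²(34° − 0°) = I₀ cos²(34°) = 0.6873 I₀.
I₂ = I₁ cos²(76° − 34°) = 0.6873 I₀ · cos²(42°) = 0.3796 I₀.
Angle between axes 2 and 3: 55°. I₃ = 0.3796 I₀ · cos²(55°) = 0.1249 I₀.
Ratio = 0.1249 / 0.01145 = 10.91.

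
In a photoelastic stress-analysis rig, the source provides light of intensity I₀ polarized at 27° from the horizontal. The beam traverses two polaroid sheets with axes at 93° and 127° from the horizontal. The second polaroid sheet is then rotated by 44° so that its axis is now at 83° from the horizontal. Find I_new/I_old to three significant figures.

I_new/I_old ≈ 1.41

Before rotation:
I₁ = I₀ cos²(93° − 27°) = I₀ cos²(66°) = 0.1654 I₀.
I₂ = I₁ cos²(127° − 93°) = 0.1654 I₀ · cos²(34°) = 0.1137 I₀.
After rotation:
I₁ = I₀ cos²(93° − 27°) = I₀ cos²(66°) = 0.1654 I₀.
I₂ = I₁ cos²(83° − 93°) = 0.1654 I₀ · cos²(10°) = 0.1604 I₀.
Ratio = 0.1604 / 0.1137 = 1.411.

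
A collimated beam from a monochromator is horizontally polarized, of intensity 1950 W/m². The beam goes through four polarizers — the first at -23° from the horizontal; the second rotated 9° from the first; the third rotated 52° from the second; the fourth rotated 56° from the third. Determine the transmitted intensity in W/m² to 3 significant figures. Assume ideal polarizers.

I ≈ 191 W/m²

I₁ = 1950 W/m² · cos²(23°) = 1652 W/m².
I₂ = I₁ · cos²(9°) = 1652 · 0.9755 = 1612 W/m².
I₃ = I₂ · cos²(52°) = 1612 · 0.379 = 611 W/m².
I₄ = I₃ · cos²(56°) = 611 · 0.3127 = 191 W/m².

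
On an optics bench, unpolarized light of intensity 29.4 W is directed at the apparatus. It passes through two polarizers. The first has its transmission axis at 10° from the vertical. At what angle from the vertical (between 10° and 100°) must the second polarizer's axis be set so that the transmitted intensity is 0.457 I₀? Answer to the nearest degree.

θ ≈ 27°

Unpolarized light through the first polarizer → I₁ = ½ I₀, now polarized at 10°.
Need I₂/I₀ = 0.457, so cos²(θ − 10°) = 0.457 / 0.5 = 0.914.
θ − 10° = arccos(√0.914) = 17.1°, giving θ ≈ 10 + 17.1 = 27.1°.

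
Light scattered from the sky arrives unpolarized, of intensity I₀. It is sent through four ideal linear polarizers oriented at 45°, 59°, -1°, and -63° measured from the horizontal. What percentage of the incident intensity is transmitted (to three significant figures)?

Unpolarized light through the first polarizer → I₁ = ½ I₀, now polarized at 45°.
I₂ = I₁ cos²(59° − 45°) = 0.5 I₀ · cos²(14°) = 0.4707 I₀.
I₃ = I₂ cos²(-1° − 59°) = 0.4707 I₀ · cos²(60°) = 0.1177 I₀.
I₄ = I₃ cos²(-63° + 1°) = 0.1177 I₀ · cos²(62°) = 0.02594 I₀.
That is 2.594% of the incident intensity.

≈ 2.59%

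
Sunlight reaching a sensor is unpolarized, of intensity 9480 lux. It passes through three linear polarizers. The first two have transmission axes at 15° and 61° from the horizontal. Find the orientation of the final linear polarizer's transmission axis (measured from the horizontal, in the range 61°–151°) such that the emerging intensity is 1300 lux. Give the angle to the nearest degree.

θ ≈ 102°

Unpolarized light through the first polarizer → I₁ = ½ I₀, now polarized at 15°.
I₂ = I₁ cos²(61° − 15°) = 0.5 I₀ · cos²(46°) = 0.2413 I₀.
Target fraction: 1300 / 9480 lux = 0.1371 of I₀.
Need I₃/I₀ = 0.1371, so cos²(θ − 61°) = 0.1371 / 0.2413 = 0.5684.
θ − 61° = arccos(√0.5684) = 41.1°, giving θ ≈ 61 + 41.1 = 102.1°.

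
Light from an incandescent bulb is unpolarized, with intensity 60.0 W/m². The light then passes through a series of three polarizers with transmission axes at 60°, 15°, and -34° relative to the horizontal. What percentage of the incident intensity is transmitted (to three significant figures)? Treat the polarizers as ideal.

Unpolarized light through the first polarizer → I₁ = 60.0 W/m²/2 = 30 W/m², polarized at 60°.
I₂ = I₁ · cos²(45°) = 30 · 0.5 = 15 W/m².
I₃ = I₂ · cos²(49°) = 15 · 0.4304 = 6.456 W/m².
That is 10.76% of the incident intensity.

≈ 10.8%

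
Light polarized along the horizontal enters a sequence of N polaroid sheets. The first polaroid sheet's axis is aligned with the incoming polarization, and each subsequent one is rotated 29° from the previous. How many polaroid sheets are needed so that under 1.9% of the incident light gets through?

N = 16

First polarizer is aligned with the polarization: full transmission.
Each further stage multiplies by cos²(29°) = 0.765.
After N polarizers: T = 0.765^(N−1). Require T < 0.019 ⇒ N−1 > ln(0.019)/ln(0.765) = 14.79, so N−1 ≥ 15 and N = 16.
Check: N=16 gives T = 0.01797 < 0.019; N=15 gives T = 0.02349.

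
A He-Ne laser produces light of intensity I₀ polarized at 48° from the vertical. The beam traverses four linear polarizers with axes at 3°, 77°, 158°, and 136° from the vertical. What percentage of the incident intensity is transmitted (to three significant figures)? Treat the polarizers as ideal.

By Malus's law, I₁ = I₀ cos²(3° − 48°) = I₀ cos²(45°) = 0.5 I₀.
I₂ = I₁ cos²(77° − 3°) = 0.5 I₀ · cos²(74°) = 0.03799 I₀.
I₃ = I₂ cos²(158° − 77°) = 0.03799 I₀ · cos²(81°) = 0.0009296 I₀.
I₄ = I₃ cos²(136° − 158°) = 0.0009296 I₀ · cos²(22°) = 0.0007992 I₀.
That is 0.07992% of the incident intensity.

≈ 0.0799%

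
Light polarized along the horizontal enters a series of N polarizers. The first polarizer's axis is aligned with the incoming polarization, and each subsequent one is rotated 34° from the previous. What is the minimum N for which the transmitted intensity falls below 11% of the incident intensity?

First polarizer is aligned with the polarization: full transmission.
Each further stage multiplies by cos²(34°) = 0.6873.
After N polarizers: T = 0.6873^(N−1). Require T < 0.11 ⇒ N−1 > ln(0.11)/ln(0.6873) = 5.89, so N−1 ≥ 6 and N = 7.
Check: N=7 gives T = 0.1054 < 0.11; N=6 gives T = 0.1534.

N = 7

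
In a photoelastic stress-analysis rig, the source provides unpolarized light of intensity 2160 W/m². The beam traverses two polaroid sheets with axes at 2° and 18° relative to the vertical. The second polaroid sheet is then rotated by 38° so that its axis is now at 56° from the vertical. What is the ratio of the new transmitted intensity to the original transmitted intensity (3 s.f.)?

Before rotation:
Unpolarized light through the first polarizer → I₁ = ½ I₀, now polarized at 2°.
I₂ = I₁ cos²(18° − 2°) = 0.5 I₀ · cos²(16°) = 0.462 I₀.
After rotation:
Unpolarized light through the first polarizer → I₁ = ½ I₀, now polarized at 2°.
I₂ = I₁ cos²(56° − 2°) = 0.5 I₀ · cos²(54°) = 0.1727 I₀.
Ratio = 0.1727 / 0.462 = 0.3739.

I_new/I_old ≈ 0.374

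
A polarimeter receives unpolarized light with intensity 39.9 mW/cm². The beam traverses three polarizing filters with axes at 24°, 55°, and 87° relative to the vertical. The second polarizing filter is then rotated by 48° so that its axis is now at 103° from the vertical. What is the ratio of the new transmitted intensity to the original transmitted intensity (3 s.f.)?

Before rotation:
Unpolarized light through the first polarizer → I₁ = ½ I₀, now polarized at 24°.
I₂ = I₁ cos²(55° − 24°) = 0.5 I₀ · cos²(31°) = 0.3674 I₀.
I₃ = I₂ cos²(87° − 55°) = 0.3674 I₀ · cos²(32°) = 0.2642 I₀.
After rotation:
Unpolarized light through the first polarizer → I₁ = ½ I₀, now polarized at 24°.
I₂ = I₁ cos²(103° − 24°) = 0.5 I₀ · cos²(79°) = 0.0182 I₀.
I₃ = I₂ cos²(87° − 103°) = 0.0182 I₀ · cos²(16°) = 0.01682 I₀.
Ratio = 0.01682 / 0.2642 = 0.06367.

I_new/I_old ≈ 0.0637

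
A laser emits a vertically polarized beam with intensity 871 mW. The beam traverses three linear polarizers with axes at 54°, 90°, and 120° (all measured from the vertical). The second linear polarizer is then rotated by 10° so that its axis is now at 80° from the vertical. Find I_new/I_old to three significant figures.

I_new/I_old ≈ 0.966

Before rotation:
I₁ = I₀ cos²(54° − 0°) = I₀ cos²(54°) = 0.3455 I₀.
I₂ = I₁ cos²(90° − 54°) = 0.3455 I₀ · cos²(36°) = 0.2261 I₀.
I₃ = I₂ cos²(120° − 90°) = 0.2261 I₀ · cos²(30°) = 0.1696 I₀.
After rotation:
I₁ = I₀ cos²(54° − 0°) = I₀ cos²(54°) = 0.3455 I₀.
I₂ = I₁ cos²(80° − 54°) = 0.3455 I₀ · cos²(26°) = 0.2791 I₀.
I₃ = I₂ cos²(120° − 80°) = 0.2791 I₀ · cos²(40°) = 0.1638 I₀.
Ratio = 0.1638 / 0.1696 = 0.9657.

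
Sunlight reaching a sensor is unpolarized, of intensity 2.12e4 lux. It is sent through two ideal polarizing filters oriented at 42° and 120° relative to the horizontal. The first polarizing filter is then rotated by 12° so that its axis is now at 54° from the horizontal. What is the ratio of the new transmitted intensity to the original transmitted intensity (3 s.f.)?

I_new/I_old ≈ 3.83

Before rotation:
Unpolarized light through the first polarizer → I₁ = ½ I₀, now polarized at 42°.
I₂ = I₁ cos²(120° − 42°) = 0.5 I₀ · cos²(78°) = 0.02161 I₀.
After rotation:
Unpolarized light through the first polarizer → I₁ = ½ I₀, now polarized at 54°.
I₂ = I₁ cos²(120° − 54°) = 0.5 I₀ · cos²(66°) = 0.08272 I₀.
Ratio = 0.08272 / 0.02161 = 3.827.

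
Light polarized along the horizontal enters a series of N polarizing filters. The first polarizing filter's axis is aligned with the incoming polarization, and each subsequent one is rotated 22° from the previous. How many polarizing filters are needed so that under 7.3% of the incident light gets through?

N = 19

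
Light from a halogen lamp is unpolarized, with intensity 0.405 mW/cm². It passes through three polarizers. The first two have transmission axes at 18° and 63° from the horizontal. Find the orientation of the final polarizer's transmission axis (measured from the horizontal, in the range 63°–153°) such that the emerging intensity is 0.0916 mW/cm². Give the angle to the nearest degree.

Unpolarized light through the first polarizer → I₁ = ½ I₀, now polarized at 18°.
I₂ = I₁ cos²(63° − 18°) = 0.5 I₀ · cos²(45°) = 0.25 I₀.
Target fraction: 0.0916 / 0.405 mW/cm² = 0.2262 of I₀.
Need I₃/I₀ = 0.2262, so cos²(θ − 63°) = 0.2262 / 0.25 = 0.9047.
θ − 63° = arccos(√0.9047) = 18.0°, giving θ ≈ 63 + 18.0 = 81.0°.

θ ≈ 81°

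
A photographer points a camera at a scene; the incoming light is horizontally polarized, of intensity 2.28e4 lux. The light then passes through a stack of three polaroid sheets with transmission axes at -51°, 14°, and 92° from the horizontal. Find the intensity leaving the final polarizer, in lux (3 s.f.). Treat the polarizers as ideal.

I ≈ 69.7 lux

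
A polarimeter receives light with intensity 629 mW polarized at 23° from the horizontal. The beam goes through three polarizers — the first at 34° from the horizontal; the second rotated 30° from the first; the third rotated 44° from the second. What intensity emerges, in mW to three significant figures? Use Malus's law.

By Malus's law, I₁ = 629 mW · cos²(11°) = 606.1 mW.
I₂ = I₁ · cos²(30°) = 606.1 · 0.75 = 454.6 mW.
I₃ = I₂ · cos²(44°) = 454.6 · 0.5174 = 235.2 mW.

I ≈ 235 mW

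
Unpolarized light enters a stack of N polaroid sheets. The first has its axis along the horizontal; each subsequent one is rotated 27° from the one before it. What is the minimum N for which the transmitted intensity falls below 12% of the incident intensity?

First polarizer halves the unpolarized light: factor 1/2.
Each further stage multiplies by cos²(27°) = 0.7939.
After N polarizers: T = 0.5·0.7939^(N−1). Require T < 0.12 ⇒ N−1 > ln(0.12/0.5)/ln(0.7939) = 6.18, so N−1 ≥ 7 and N = 8.
Check: N=8 gives T = 0.09938 < 0.12; N=7 gives T = 0.1252.

N = 8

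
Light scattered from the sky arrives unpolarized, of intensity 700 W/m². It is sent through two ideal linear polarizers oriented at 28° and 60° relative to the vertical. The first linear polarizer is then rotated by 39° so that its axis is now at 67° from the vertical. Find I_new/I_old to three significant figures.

Before rotation:
Unpolarized light through the first polarizer → I₁ = ½ I₀, now polarized at 28°.
I₂ = I₁ cos²(60° − 28°) = 0.5 I₀ · cos²(32°) = 0.3596 I₀.
After rotation:
Unpolarized light through the first polarizer → I₁ = ½ I₀, now polarized at 67°.
I₂ = I₁ cos²(60° − 67°) = 0.5 I₀ · cos²(7°) = 0.4926 I₀.
Ratio = 0.4926 / 0.3596 = 1.37.

I_new/I_old ≈ 1.37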